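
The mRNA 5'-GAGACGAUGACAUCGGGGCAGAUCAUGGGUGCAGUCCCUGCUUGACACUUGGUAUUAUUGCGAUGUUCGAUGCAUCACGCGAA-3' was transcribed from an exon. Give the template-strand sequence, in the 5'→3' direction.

5′-TTCGCGTGATGCATCGAACATCGCAATAATACCAAGTGTCAAGCAGGGACTGCACCCATGATCTGCCCCGATGTCATCGTCTC-3′

Replace U with T to get the coding DNA strand: GAGACGATGACATCGGGGCAGATCATGGGTGCAGTCCCTGCTTGACACTTGGTATTATTGCGATGTTCGATGCATCACGCGAA. The template strand is its reverse complement (complement CTCTGCTACTGTAGCCCCGTCTAGTACCCACGTCAGGGACGAACTGTGAACCATAATAACGCTACAAGCTACGTAGTGCGCTT, then reverse).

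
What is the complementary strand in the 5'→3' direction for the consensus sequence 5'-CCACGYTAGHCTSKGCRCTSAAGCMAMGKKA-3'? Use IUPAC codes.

Standard pairs A↔T, G↔C; ambiguity codes pair R↔Y, M↔K, S↔S, H↔D. Complement (GGTGCRATCDGASMCGYGASTTCGKTKCMMT), then reverse for 5'→3'.

5'-TMMCKTKGCTTSAGYGCMSAGDCTARCGTGG-3'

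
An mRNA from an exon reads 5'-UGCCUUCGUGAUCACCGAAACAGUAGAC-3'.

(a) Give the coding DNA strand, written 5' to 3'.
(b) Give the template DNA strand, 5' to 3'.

(a) The coding strand matches the mRNA with U→T.
(b) The template strand is the reverse complement of the coding strand.

(a) 5′-TGCCTTCGTGATCACCGAAACAGTAGAC-3′
(b) 5'-GTCTACTGTTTCGGTGATCACGAAGGCA-3'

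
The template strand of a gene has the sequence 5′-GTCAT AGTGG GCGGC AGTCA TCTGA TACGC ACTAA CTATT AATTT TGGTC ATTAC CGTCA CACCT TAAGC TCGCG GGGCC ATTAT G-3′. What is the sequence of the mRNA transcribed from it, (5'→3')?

The mRNA has the sequence of the coding strand (reverse complement of the template) with T→U. Reverse complement of GTCATAGTGGGCGGCAGTCATCTGATACGCACTAACTATTAATTTTGGTCATTACCGTCACACCTTAAGCTCGCGGGGCCATTATG is CATAATGGCCCCGCGAGCTTAAGGTGTGACGGTAATGACCAAAATTAATAGTTAGTGCGTATCAGATGACTGCCGCCCACTATGAC; then T→U.

5'-CAUAAUGGCCCCGCGAGCUUAAGGUGUGACGGUAAUGACCAAAAUUAAUAGUUAGUGCGUAUCAGAUGACUGCCGCCCACUAUGAC-3'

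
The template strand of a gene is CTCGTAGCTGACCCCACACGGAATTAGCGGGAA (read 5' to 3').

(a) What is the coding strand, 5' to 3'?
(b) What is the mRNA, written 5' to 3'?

(a) The coding strand is the reverse complement of the template: complement GAGCATCGACTGGGGTGTGCCTTAATCGCCCTT, then reverse.
(b) mRNA has the coding-strand sequence with T→U.

(a) 5'-TTCCCGCTAATTCCGTGTGGGGTCAGCTACGAG-3'
(b) 5'-UUCCCGCUAAUUCCGUGUGGGGUCAGCUACGAG-3'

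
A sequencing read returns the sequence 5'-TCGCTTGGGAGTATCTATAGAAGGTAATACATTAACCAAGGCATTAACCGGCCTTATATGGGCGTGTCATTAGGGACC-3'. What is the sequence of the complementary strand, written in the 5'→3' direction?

5'-GGTCCCTAATGACACGCCCATATAAGGCCGGTTAATGCCTTGGTTAATGTATTACCTTCTATAGATACTCCCAAGCGA-3'

Pairing A↔T and G↔C gives AGCGAACCCTCATAGATATCTTCCATTATGTAATTGGTTCCGTAATTGGCCGGAATATACCCGCACAGTAATCCCTGG, running 3'→5'. Reverse for the 5'→3' convention.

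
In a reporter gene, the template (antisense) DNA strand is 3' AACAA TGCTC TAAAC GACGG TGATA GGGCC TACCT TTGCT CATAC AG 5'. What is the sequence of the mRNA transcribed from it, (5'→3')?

Reading the template 3'→5' as shown, RNA polymerase pairs each base (A→U, T→A, G↔C) to build mRNA 5'→3' directly.

5'-UUGUUACGAGAUUUGCUGCCACUAUCCCGGAUGGAAACGAGUAUGUC-3'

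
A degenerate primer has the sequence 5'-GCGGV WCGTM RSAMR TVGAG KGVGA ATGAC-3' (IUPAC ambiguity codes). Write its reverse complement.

5'-GTCATTCBCMCTCBAYKTSYKACGWBCCGC-3'

Standard pairs A↔T, G↔C; ambiguity codes pair R↔Y, M↔K, W↔W, S↔S, V↔B. Complement (CGCCBWGCAKYSTKYABCTCMCBCTTACTG), then reverse for 5'→3'.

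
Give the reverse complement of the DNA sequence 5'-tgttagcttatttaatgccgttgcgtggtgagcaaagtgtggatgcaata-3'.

Complement each base (A↔T, G↔C): ACAATCGAATAAATTACGGCAACGCACCACTCGTTTCACACCTACGTTAT. Then reverse.

5'-TATTGCATCCACACTTTGCTCACCACGCAACGGCATTAAATAAGCTAACA-3'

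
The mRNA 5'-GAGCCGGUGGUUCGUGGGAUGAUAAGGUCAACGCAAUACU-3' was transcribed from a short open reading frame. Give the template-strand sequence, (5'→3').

5′-AGTATTGCGTTGACCTTATCATCCCACGAACCACCGGCTC-3′

Replace U with T to get the coding DNA strand: GAGCCGGTGGTTCGTGGGATGATAAGGTCAACGCAATACT. The template strand is its reverse complement (complement CTCGGCCACCAAGCACCCTACTATTCCAGTTGCGTTATGA, then reverse).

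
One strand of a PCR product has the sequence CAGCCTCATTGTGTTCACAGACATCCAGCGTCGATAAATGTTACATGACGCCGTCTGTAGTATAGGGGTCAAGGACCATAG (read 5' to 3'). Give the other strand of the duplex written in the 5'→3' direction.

5'-CTATGGTCCTTGACCCCTATACTACAGACGGCGTCATGTAACATTTATCGACGCTGGATGTCTGTGAACACAATGAGGCTG-3'

The complement of CAGCCTCATTGTGTTCACAGACATCCAGCGTCGATAAATGTTACATGACGCCGTCTGTAGTATAGGGGTCAAGGACCATAG is GTCGGAGTAACACAAGTGTCTGTAGGTCGCAGCTATTTACAATGTACTGCGGCAGACATCATATCCCCAGTTCCTGGTATC (A↔T, G↔C). DNA strands are antiparallel, so the complementary strand runs 3'→5'; reversing gives the 5'→3' form.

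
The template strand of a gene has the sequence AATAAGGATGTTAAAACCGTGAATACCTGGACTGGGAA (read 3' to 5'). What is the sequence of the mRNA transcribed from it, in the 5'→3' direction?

5'-UUAUUCCUACAAUUUUGGCACUUAUGGACCUGACCCUU-3'

Reading the template 3'→5' as shown, RNA polymerase pairs each base (A→U, T→A, G↔C) to build mRNA 5'→3' directly.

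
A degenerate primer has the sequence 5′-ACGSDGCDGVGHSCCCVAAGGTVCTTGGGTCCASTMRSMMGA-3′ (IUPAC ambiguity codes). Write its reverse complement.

5'-TCKKSYKASTGGACCCAAGBACCTTBGGGSDCBCHGCHSCGT-3'

Standard pairs A↔T, G↔C; ambiguity codes pair R↔Y, M↔K, S↔S, D↔H, V↔B. Complement (TGCSHCGHCBCDSGGGBTTCCABGAACCCAGGTSAKYSKKCT), then reverse for 5'→3'.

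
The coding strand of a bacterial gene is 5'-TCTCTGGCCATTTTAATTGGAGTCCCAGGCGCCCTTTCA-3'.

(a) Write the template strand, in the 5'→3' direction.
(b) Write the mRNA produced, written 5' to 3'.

(a) The template strand is the reverse complement of the coding strand: complement AGAGACCGGTAAAATTAACCTCAGGGTCCGCGGGAAAGT, then reverse.
(b) mRNA matches the coding strand with T→U.

(a) 5'-TGAAAGGGCGCCTGGGACTCCAATTAAAATGGCCAGAGA-3'
(b) 5'-UCUCUGGCCAUUUUAAUUGGAGUCCCAGGCGCCCUUUCA-3'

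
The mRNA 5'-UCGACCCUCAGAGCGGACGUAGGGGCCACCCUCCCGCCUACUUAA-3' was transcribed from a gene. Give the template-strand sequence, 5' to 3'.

5'-TTAAGTAGGCGGGAGGGTGGCCCCTACGTCCGCTCTGAGGGTCGA-3'

Replace U with T to get the coding DNA strand: TCGACCCTCAGAGCGGACGTAGGGGCCACCCTCCCGCCTACTTAA. The template strand is its reverse complement (complement AGCTGGGAGTCTCGCCTGCATCCCCGGTGGGAGGGCGGATGAATT, then reverse).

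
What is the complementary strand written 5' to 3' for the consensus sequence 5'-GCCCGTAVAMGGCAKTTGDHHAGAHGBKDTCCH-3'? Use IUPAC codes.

5'-DGGAHMVCDTCTDDHCAAMTGCCKTBTACGGGC-3'

Standard pairs A↔T, G↔C; ambiguity codes pair M↔K, B↔V, D↔H. Complement (CGGGCATBTKCCGTMAACHDDTCTDCVMHAGGD), then reverse for 5'→3'.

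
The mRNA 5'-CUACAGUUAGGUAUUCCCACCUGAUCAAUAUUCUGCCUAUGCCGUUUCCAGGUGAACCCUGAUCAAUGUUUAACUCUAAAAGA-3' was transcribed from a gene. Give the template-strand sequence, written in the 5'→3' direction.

Replace U with T to get the coding DNA strand: CTACAGTTAGGTATTCCCACCTGATCAATATTCTGCCTATGCCGTTTCCAGGTGAACCCTGATCAATGTTTAACTCTAAAAGA. The template strand is its reverse complement (complement GATGTCAATCCATAAGGGTGGACTAGTTATAAGACGGATACGGCAAAGGTCCACTTGGGACTAGTTACAAATTGAGATTTTCT, then reverse).

5'-TCTTTTAGAGTTAAACATTGATCAGGGTTCACCTGGAAACGGCATAGGCAGAATATTGATCAGGTGGGAATACCTAACTGTAG-3'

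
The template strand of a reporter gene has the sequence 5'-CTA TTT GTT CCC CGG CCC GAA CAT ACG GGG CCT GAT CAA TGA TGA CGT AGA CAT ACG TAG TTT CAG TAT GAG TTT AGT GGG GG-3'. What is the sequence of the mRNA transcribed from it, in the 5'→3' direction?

RNA polymerase reads the template 3'→5' and synthesizes mRNA 5'→3' by base-pairing (A→U, T→A, G↔C). The complement of the template is GATAAACAAGGGGCCGGGCTTGTATGCCCCGGACTAGTTACTACTGCATCTGTATGCATCAAAGTCATACTCAAATCACCCCC; antiparallel, so 5'→3' the coding strand is CCCCCACTAAACTCATACTGAAACTACGTATGTCTACGTCATCATTGATCAGGCCCCGTATGTTCGGGCCGGGGAACAAATAG. Replace T with U for the mRNA.

5'-CCCCCACUAAACUCAUACUGAAACUACGUAUGUCUACGUCAUCAUUGAUCAGGCCCCGUAUGUUCGGGCCGGGGAACAAAUAG-3'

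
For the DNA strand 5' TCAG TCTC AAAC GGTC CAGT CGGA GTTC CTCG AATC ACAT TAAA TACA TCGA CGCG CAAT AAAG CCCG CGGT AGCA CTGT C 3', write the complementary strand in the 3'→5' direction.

Base-pairing A↔T, G↔C gives the complement. The complementary strand is antiparallel, so paired with a 5'→3' strand it runs 3'→5'.

3'-AGTCAGAGTTTGCCAGGTCAGCCTCAAGGAGCTTAGTGTAATTTATGTAGCTGCGCGTTATTTCGGGCGCCATCGTGACAG-5'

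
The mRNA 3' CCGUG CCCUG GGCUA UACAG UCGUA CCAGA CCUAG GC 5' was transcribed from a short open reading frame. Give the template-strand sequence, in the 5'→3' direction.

Written 5'→3' the mRNA is CGGAUCCAGACCAUGCUGACAUAUCGGGUCCCGUGCC, so the coding DNA strand is CGGATCCAGACCATGCTGACATATCGGGTCCCGTGCC. The template is its reverse complement.

5'-GGCACGGGACCCGATATGTCAGCATGGTCTGGATCCG-3'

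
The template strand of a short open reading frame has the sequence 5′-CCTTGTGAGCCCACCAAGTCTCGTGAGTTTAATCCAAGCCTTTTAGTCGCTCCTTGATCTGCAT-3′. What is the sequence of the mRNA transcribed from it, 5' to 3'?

5′-AUGCAGAUCAAGGAGCGACUAAAAGGCUUGGAUUAAACUCACGAGACUUGGUGGGCUCACAAGG-3′

RNA polymerase reads the template 3'→5' and synthesizes mRNA 5'→3' by base-pairing (A→U, T→A, G↔C). The complement of the template is GGAACACTCGGGTGGTTCAGAGCACTCAAATTAGGTTCGGAAAATCAGCGAGGAACTAGACGTA; antiparallel, so 5'→3' the coding strand is ATGCAGATCAAGGAGCGACTAAAAGGCTTGGATTAAACTCACGAGACTTGGTGGGCTCACAAGG. Replace T with U for the mRNA.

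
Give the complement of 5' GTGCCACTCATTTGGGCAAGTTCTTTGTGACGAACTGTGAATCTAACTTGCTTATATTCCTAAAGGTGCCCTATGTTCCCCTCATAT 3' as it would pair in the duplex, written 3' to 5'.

Base-pairing A↔T, G↔C gives the complement. The complementary strand is antiparallel, so paired with a 5'→3' strand it runs 3'→5'.

3′-CACGGTGAGTAAACCCGTTCAAGAAACACTGCTTGACACTTAGATTGAACGAATATAAGGATTTCCACGGGATACAAGGGGAGTATA-5′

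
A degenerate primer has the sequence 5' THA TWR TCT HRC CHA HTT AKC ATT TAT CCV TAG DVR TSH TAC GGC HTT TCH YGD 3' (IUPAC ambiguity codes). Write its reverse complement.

5'-HCRDGAAADGCCGTADSAYBHCTABGGATAAATGMTAADTDGGYDAGAYWATDA-3'

Standard pairs A↔T, G↔C; ambiguity codes pair R↔Y, K↔M, W↔W, S↔S, D↔H, V↔B. Complement (ADTAWYAGADYGGDTDAATMGTAAATAGGBATCHBYASDATGCCGDAAAGDRCH), then reverse for 5'→3'.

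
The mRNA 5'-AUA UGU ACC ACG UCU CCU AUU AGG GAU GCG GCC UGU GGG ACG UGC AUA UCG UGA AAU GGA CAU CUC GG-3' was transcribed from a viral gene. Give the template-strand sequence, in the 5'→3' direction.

5'-CCGAGATGTCCATTTCACGATATGCACGTCCCACAGGCCGCATCCCTAATAGGAGACGTGGTACATAT-3'

Replace U with T to get the coding DNA strand: ATATGTACCACGTCTCCTATTAGGGATGCGGCCTGTGGGACGTGCATATCGTGAAATGGACATCTCGG. The template strand is its reverse complement (complement TATACATGGTGCAGAGGATAATCCCTACGCCGGACACCCTGCACGTATAGCACTTTACCTGTAGAGCC, then reverse).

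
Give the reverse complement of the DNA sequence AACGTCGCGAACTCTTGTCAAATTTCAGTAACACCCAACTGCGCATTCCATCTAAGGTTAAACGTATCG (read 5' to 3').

5'-CGATACGTTTAACCTTAGATGGAATGCGCAGTTGGGTGTTACTGAAATTTGACAAGAGTTCGCGACGTT-3'

Complement each base (A↔T, G↔C): TTGCAGCGCTTGAGAACAGTTTAAAGTCATTGTGGGTTGACGCGTAAGGTAGATTCCAATTTGCATAGC. Then reverse.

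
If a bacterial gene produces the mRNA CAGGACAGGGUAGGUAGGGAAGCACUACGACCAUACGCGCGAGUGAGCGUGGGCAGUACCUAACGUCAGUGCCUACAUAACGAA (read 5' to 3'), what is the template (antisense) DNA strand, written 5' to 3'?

5'-TTCGTTATGTAGGCACTGACGTTAGGTACTGCCCACGCTCACTCGCGCGTATGGTCGTAGTGCTTCCCTACCTACCCTGTCCTG-3'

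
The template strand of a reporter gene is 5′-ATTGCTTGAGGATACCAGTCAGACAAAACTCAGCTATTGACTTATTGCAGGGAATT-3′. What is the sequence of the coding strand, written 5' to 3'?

5'-AATTCCCTGCAATAAGTCAATAGCTGAGTTTTGTCTGACTGGTATCCTCAAGCAAT-3'

The coding strand is complementary and antiparallel to the template: take the complement (A↔T, G↔C) and reverse.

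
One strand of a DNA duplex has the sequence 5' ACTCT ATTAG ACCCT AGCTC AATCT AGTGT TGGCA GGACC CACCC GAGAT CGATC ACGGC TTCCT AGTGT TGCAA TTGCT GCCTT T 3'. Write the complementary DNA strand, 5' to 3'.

Pairing A↔T and G↔C gives TGAGATAATCTGGGATCGAGTTAGATCACAACCGTCCTGGGTGGGCTCTAGCTAGTGCCGAAGGATCACAACGTTAACGACGGAAA, running 3'→5'. Reverse for the 5'→3' convention.

5'-AAAGGCAGCAATTGCAACACTAGGAAGCCGTGATCGATCTCGGGTGGGTCCTGCCAACACTAGATTGAGCTAGGGTCTAATAGAGT-3'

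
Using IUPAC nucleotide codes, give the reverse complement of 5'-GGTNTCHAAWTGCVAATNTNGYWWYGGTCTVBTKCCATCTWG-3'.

5'-CWAGATGGMAVBAGACCRWWRCNANATTBGCAWTTDGANACC-3'

Standard pairs A↔T, G↔C; ambiguity codes pair Y↔R, K↔M, W↔W, B↔V, H↔D, N↔N. Complement (CCANAGDTTWACGBTTANANCRWWRCCAGABVAMGGTAGAWC), then reverse for 5'→3'.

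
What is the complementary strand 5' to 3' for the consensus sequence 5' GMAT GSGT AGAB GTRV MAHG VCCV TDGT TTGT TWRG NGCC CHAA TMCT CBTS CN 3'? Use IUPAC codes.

Standard pairs A↔T, G↔C; ambiguity codes pair R↔Y, M↔K, W↔W, S↔S, B↔V, D↔H, N↔N. Complement (CKTACSCATCTVCAYBKTDCBGGBAHCAAACAAWYCNCGGGDTTAKGAGVASGN), then reverse for 5'→3'.

5'-NGSAVGAGKATTDGGGCNCYWAACAAACHABGGBCDTKBYACVTCTACSCATKC-3'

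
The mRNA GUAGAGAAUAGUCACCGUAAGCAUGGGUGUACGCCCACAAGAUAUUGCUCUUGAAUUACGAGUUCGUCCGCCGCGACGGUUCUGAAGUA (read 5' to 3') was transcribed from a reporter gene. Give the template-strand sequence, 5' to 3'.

5'-TACTTCAGAACCGTCGCGGCGGACGAACTCGTAATTCAAGAGCAATATCTTGTGGGCGTACACCCATGCTTACGGTGACTATTCTCTAC-3'

Replace U with T to get the coding DNA strand: GTAGAGAATAGTCACCGTAAGCATGGGTGTACGCCCACAAGATATTGCTCTTGAATTACGAGTTCGTCCGCCGCGACGGTTCTGAAGTA. The template strand is its reverse complement (complement CATCTCTTATCAGTGGCATTCGTACCCACATGCGGGTGTTCTATAACGAGAACTTAATGCTCAAGCAGGCGGCGCTGCCAAGACTTCAT, then reverse).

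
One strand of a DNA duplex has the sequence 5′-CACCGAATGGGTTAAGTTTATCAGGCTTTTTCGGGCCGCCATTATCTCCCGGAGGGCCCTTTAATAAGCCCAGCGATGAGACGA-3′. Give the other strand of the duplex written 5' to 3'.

5'-TCGTCTCATCGCTGGGCTTATTAAAGGGCCCTCCGGGAGATAATGGCGGCCCGAAAAAGCCTGATAAACTTAACCCATTCGGTG-3'

Pairing A↔T and G↔C gives GTGGCTTACCCAATTCAAATAGTCCGAAAAAGCCCGGCGGTAATAGAGGGCCTCCCGGGAAATTATTCGGGTCGCTACTCTGCT, running 3'→5'. Reverse for the 5'→3' convention.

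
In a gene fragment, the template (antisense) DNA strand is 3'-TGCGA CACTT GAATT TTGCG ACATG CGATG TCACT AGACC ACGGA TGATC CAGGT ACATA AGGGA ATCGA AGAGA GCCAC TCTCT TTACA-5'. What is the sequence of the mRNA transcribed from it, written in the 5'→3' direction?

Reading the template 3'→5' as shown, RNA polymerase pairs each base (A→U, T→A, G↔C) to build mRNA 5'→3' directly.

5'-ACGCUGUGAACUUAAAACGCUGUACGCUACAGUGAUCUGGUGCCUACUAGGUCCAUGUAUUCCCUUAGCUUCUCUCGGUGAGAGAAAUGU-3'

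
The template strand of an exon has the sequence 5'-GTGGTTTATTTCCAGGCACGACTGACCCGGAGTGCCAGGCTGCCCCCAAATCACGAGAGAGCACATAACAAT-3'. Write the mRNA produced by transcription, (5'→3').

5'-AUUGUUAUGUGCUCUCUCGUGAUUUGGGGGCAGCCUGGCACUCCGGGUCAGUCGUGCCUGGAAAUAAACCAC-3'

RNA polymerase reads the template 3'→5' and synthesizes mRNA 5'→3' by base-pairing (A→U, T→A, G↔C). The complement of the template is CACCAAATAAAGGTCCGTGCTGACTGGGCCTCACGGTCCGACGGGGGTTTAGTGCTCTCTCGTGTATTGTTA; antiparallel, so 5'→3' the coding strand is ATTGTTATGTGCTCTCTCGTGATTTGGGGGCAGCCTGGCACTCCGGGTCAGTCGTGCCTGGAAATAAACCAC. Replace T with U for the mRNA.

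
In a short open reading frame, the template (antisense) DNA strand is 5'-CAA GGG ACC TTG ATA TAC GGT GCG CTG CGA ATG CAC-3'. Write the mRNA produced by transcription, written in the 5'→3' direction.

5'-GUGCAUUCGCAGCGCACCGUAUAUCAAGGUCCCUUG-3'

RNA polymerase reads the template 3'→5' and synthesizes mRNA 5'→3' by base-pairing (A→U, T→A, G↔C). The complement of the template is GTTCCCTGGAACTATATGCCACGCGACGCTTACGTG; antiparallel, so 5'→3' the coding strand is GTGCATTCGCAGCGCACCGTATATCAAGGTCCCTTG. Replace T with U for the mRNA.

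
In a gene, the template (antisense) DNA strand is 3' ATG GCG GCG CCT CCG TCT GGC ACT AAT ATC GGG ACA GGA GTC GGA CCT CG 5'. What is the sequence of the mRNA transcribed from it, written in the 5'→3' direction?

5′-UACCGCCGCGGAGGCAGACCGUGAUUAUAGCCCUGUCCUCAGCCUGGAGC-3′

Reading the template 3'→5' as shown, RNA polymerase pairs each base (A→U, T→A, G↔C) to build mRNA 5'→3' directly.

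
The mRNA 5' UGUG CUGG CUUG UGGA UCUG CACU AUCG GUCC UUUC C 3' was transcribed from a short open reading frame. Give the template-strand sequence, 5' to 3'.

5'-GGAAAGGACCGATAGTGCAGATCCACAAGCCAGCACA-3'

Replace U with T to get the coding DNA strand: TGTGCTGGCTTGTGGATCTGCACTATCGGTCCTTTCC. The template strand is its reverse complement (complement ACACGACCGAACACCTAGACGTGATAGCCAGGAAAGG, then reverse).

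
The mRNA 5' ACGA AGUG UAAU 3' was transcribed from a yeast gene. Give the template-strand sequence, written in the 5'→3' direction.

Replace U with T to get the coding DNA strand: ACGAAGTGTAAT. The template strand is its reverse complement (complement TGCTTCACATTA, then reverse).

5'-ATTACACTTCGT-3'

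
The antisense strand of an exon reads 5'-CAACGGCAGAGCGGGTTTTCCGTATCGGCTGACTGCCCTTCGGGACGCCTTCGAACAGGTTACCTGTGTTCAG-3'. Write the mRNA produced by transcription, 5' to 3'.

5'-CUGAACACAGGUAACCUGUUCGAAGGCGUCCCGAAGGGCAGUCAGCCGAUACGGAAAACCCGCUCUGCCGUUG-3'

RNA polymerase reads the template 3'→5' and synthesizes mRNA 5'→3' by base-pairing (A→U, T→A, G↔C). The complement of the template is GTTGCCGTCTCGCCCAAAAGGCATAGCCGACTGACGGGAAGCCCTGCGGAAGCTTGTCCAATGGACACAAGTC; antiparallel, so 5'→3' the coding strand is CTGAACACAGGTAACCTGTTCGAAGGCGTCCCGAAGGGCAGTCAGCCGATACGGAAAACCCGCTCTGCCGTTG. Replace T with U for the mRNA.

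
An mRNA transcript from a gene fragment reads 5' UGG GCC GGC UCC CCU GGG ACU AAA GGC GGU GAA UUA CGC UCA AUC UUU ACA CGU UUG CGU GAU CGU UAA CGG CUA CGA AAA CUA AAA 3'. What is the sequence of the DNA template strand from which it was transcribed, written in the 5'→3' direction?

Replace U with T to get the coding DNA strand: TGGGCCGGCTCCCCTGGGACTAAAGGCGGTGAATTACGCTCAATCTTTACACGTTTGCGTGATCGTTAACGGCTACGAAAACTAAAA. The template strand is its reverse complement (complement ACCCGGCCGAGGGGACCCTGATTTCCGCCACTTAATGCGAGTTAGAAATGTGCAAACGCACTAGCAATTGCCGATGCTTTTGATTTT, then reverse).

5′-TTTTAGTTTTCGTAGCCGTTAACGATCACGCAAACGTGTAAAGATTGAGCGTAATTCACCGCCTTTAGTCCCAGGGGAGCCGGCCCA-3′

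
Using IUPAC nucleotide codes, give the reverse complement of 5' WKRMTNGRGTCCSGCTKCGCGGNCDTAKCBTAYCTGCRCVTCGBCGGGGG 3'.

Standard pairs A↔T, G↔C; ambiguity codes pair R↔Y, M↔K, W↔W, S↔S, B↔V, D↔H, N↔N. Complement (WMYKANCYCAGGSCGAMGCGCCNGHATMGVATRGACGYGBAGCVGCCCCC), then reverse for 5'→3'.

5'-CCCCCGVCGABGYGCAGRTAVGMTAHGNCCGCGMAGCSGGACYCNAKYMW-3'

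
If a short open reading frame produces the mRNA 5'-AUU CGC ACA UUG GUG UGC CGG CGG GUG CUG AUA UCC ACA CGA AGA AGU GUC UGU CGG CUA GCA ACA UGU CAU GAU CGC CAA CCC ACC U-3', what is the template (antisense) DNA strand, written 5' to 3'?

Replace U with T to get the coding DNA strand: ATTCGCACATTGGTGTGCCGGCGGGTGCTGATATCCACACGAAGAAGTGTCTGTCGGCTAGCAACATGTCATGATCGCCAACCCACCT. The template strand is its reverse complement (complement TAAGCGTGTAACCACACGGCCGCCCACGACTATAGGTGTGCTTCTTCACAGACAGCCGATCGTTGTACAGTACTAGCGGTTGGGTGGA, then reverse).

5'-AGGTGGGTTGGCGATCATGACATGTTGCTAGCCGACAGACACTTCTTCGTGTGGATATCAGCACCCGCCGGCACACCAATGTGCGAAT-3'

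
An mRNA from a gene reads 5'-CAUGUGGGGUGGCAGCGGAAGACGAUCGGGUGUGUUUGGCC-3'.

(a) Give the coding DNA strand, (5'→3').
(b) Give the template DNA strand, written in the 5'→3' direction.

(a) The coding strand matches the mRNA with U→T.
(b) The template strand is the reverse complement of the coding strand.

(a) 5'-CATGTGGGGTGGCAGCGGAAGACGATCGGGTGTGTTTGGCC-3'
(b) 5'-GGCCAAACACACCCGATCGTCTTCCGCTGCCACCCCACATG-3'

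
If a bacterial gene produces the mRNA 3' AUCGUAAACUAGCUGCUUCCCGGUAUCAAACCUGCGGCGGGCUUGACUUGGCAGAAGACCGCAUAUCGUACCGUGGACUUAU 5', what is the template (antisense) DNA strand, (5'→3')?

5'-TAGCATTTGATCGACGAAGGGCCATAGTTTGGACGCCGCCCGAACTGAACCGTCTTCTGGCGTATAGCATGGCACCTGAATA-3'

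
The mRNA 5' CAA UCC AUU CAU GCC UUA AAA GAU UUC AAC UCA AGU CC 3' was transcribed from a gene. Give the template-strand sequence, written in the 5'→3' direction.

Replace U with T to get the coding DNA strand: CAATCCATTCATGCCTTAAAAGATTTCAACTCAAGTCC. The template strand is its reverse complement (complement GTTAGGTAAGTACGGAATTTTCTAAAGTTGAGTTCAGG, then reverse).

5'-GGACTTGAGTTGAAATCTTTTAAGGCATGAATGGATTG-3'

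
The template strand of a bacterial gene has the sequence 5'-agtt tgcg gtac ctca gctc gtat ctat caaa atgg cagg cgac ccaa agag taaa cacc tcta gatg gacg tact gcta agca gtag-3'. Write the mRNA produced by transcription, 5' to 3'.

5'-CUACUGCUUAGCAGUACGUCCAUCUAGAGGUGUUUACUCUUUGGGUCGCCUGCCAUUUUGAUAGAUACGAGCUGAGGUACCGCAAACU-3'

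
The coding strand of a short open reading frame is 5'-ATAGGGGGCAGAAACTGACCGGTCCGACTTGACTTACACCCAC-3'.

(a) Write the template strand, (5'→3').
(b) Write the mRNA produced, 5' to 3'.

(a) The template strand is the reverse complement of the coding strand: complement TATCCCCCGTCTTTGACTGGCCAGGCTGAACTGAATGTGGGTG, then reverse.
(b) mRNA matches the coding strand with T→U.

(a) 5'-GTGGGTGTAAGTCAAGTCGGACCGGTCAGTTTCTGCCCCCTAT-3'
(b) 5'-AUAGGGGGCAGAAACUGACCGGUCCGACUUGACUUACACCCAC-3'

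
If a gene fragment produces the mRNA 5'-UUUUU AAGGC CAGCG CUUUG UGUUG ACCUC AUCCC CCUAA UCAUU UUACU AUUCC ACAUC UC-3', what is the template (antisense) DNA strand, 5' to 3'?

5'-GAGATGTGGAATAGTAAAATGATTAGGGGGATGAGGTCAACACAAAGCGCTGGCCTTAAAAA-3'

Replace U with T to get the coding DNA strand: TTTTTAAGGCCAGCGCTTTGTGTTGACCTCATCCCCCTAATCATTTTACTATTCCACATCTC. The template strand is its reverse complement (complement AAAAATTCCGGTCGCGAAACACAACTGGAGTAGGGGGATTAGTAAAATGATAAGGTGTAGAG, then reverse).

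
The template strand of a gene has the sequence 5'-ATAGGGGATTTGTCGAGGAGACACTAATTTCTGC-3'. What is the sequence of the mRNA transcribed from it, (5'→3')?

5'-GCAGAAAUUAGUGUCUCCUCGACAAAUCCCCUAU-3'

The mRNA has the sequence of the coding strand (reverse complement of the template) with T→U. Reverse complement of ATAGGGGATTTGTCGAGGAGACACTAATTTCTGC is GCAGAAATTAGTGTCTCCTCGACAAATCCCCTAT; then T→U.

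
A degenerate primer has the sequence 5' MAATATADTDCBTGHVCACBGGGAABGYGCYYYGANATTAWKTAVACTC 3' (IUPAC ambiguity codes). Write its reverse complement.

Standard pairs A↔T, G↔C; ambiguity codes pair Y↔R, M↔K, W↔W, B↔V, D↔H, N↔N. Complement (KTTATATHAHGVACDBGTGVCCCTTVCRCGRRRCTNTAATWMATBTGAG), then reverse for 5'→3'.

5'-GAGTBTAMWTAATNTCRRRGCRCVTTCCCVGTGBDCAVGHAHTATATTK-3'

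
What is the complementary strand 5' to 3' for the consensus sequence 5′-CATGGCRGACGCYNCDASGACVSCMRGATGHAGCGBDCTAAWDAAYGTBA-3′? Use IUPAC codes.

5′-TVACRTTHWTTAGHVCGCTDCATCYKGSBGTCSTHGNRGCGTCYGCCATG-3′

Standard pairs A↔T, G↔C; ambiguity codes pair R↔Y, M↔K, W↔W, S↔S, B↔V, D↔H, N↔N. Complement (GTACCGYCTGCGRNGHTSCTGBSGKYCTACDTCGCVHGATTWHTTRCAVT), then reverse for 5'→3'.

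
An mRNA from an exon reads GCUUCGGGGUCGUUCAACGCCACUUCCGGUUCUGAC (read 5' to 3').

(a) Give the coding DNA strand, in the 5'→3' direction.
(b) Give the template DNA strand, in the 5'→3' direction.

(a) 5'-GCTTCGGGGTCGTTCAACGCCACTTCCGGTTCTGAC-3'
(b) 5'-GTCAGAACCGGAAGTGGCGTTGAACGACCCCGAAGC-3'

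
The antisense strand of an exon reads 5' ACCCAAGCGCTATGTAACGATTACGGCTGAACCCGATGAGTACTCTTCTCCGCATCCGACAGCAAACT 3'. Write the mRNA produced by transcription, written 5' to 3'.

5'-AGUUUGCUGUCGGAUGCGGAGAAGAGUACUCAUCGGGUUCAGCCGUAAUCGUUACAUAGCGCUUGGGU-3'

RNA polymerase reads the template 3'→5' and synthesizes mRNA 5'→3' by base-pairing (A→U, T→A, G↔C). The complement of the template is TGGGTTCGCGATACATTGCTAATGCCGACTTGGGCTACTCATGAGAAGAGGCGTAGGCTGTCGTTTGA; antiparallel, so 5'→3' the coding strand is AGTTTGCTGTCGGATGCGGAGAAGAGTACTCATCGGGTTCAGCCGTAATCGTTACATAGCGCTTGGGT. Replace T with U for the mRNA.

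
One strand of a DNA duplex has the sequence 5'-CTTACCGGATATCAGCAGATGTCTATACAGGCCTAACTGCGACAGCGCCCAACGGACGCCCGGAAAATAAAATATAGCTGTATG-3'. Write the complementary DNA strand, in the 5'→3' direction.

5′-CATACAGCTATATTTTATTTTCCGGGCGTCCGTTGGGCGCTGTCGCAGTTAGGCCTGTATAGACATCTGCTGATATCCGGTAAG-3′

Pairing A↔T and G↔C gives GAATGGCCTATAGTCGTCTACAGATATGTCCGGATTGACGCTGTCGCGGGTTGCCTGCGGGCCTTTTATTTTATATCGACATAC, running 3'→5'. Reverse for the 5'→3' convention.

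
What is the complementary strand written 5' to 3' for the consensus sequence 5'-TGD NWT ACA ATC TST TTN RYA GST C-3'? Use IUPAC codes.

5′-GASCTRYNAAASAGATTGTAWNHCA-3′

Standard pairs A↔T, G↔C; ambiguity codes pair R↔Y, W↔W, S↔S, D↔H, N↔N. Complement (ACHNWATGTTAGASAAANYRTCSAG), then reverse for 5'→3'.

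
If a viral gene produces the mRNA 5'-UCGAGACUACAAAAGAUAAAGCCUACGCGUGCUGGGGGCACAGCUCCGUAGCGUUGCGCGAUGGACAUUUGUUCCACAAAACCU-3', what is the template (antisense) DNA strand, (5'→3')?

Replace U with T to get the coding DNA strand: TCGAGACTACAAAAGATAAAGCCTACGCGTGCTGGGGGCACAGCTCCGTAGCGTTGCGCGATGGACATTTGTTCCACAAAACCT. The template strand is its reverse complement (complement AGCTCTGATGTTTTCTATTTCGGATGCGCACGACCCCCGTGTCGAGGCATCGCAACGCGCTACCTGTAAACAAGGTGTTTTGGA, then reverse).

5'-AGGTTTTGTGGAACAAATGTCCATCGCGCAACGCTACGGAGCTGTGCCCCCAGCACGCGTAGGCTTTATCTTTTGTAGTCTCGA-3'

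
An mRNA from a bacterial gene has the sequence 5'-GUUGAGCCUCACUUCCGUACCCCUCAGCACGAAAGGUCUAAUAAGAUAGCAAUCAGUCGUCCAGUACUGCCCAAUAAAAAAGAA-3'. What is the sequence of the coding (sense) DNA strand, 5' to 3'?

5'-GTTGAGCCTCACTTCCGTACCCCTCAGCACGAAAGGTCTAATAAGATAGCAATCAGTCGTCCAGTACTGCCCAATAAAAAAGAA-3'

The coding DNA strand has the same 5'→3' sequence as the mRNA with U replaced by T.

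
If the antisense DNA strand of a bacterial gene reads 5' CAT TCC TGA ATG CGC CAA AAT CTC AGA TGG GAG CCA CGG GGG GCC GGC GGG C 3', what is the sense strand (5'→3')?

The coding strand is complementary and antiparallel to the template: take the complement (A↔T, G↔C) and reverse.

5'-GCCCGCCGGCCCCCCGTGGCTCCCATCTGAGATTTTGGCGCATTCAGGAATG-3'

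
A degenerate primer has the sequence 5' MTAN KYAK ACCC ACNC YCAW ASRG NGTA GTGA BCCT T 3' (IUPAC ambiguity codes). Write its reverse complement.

Standard pairs A↔T, G↔C; ambiguity codes pair R↔Y, M↔K, W↔W, S↔S, B↔V, N↔N. Complement (KATNMRTMTGGGTGNGRGTWTSYCNCATCACTVGGAA), then reverse for 5'→3'.

5'-AAGGVTCACTACNCYSTWTGRGNGTGGGTMTRMNTAK-3'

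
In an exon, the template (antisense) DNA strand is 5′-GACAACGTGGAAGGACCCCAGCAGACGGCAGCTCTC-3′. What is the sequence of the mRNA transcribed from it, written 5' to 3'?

5′-GAGAGCUGCCGUCUGCUGGGGUCCUUCCACGUUGUC-3′

The mRNA has the sequence of the coding strand (reverse complement of the template) with T→U. Reverse complement of GACAACGTGGAAGGACCCCAGCAGACGGCAGCTCTC is GAGAGCTGCCGTCTGCTGGGGTCCTTCCACGTTGTC; then T→U.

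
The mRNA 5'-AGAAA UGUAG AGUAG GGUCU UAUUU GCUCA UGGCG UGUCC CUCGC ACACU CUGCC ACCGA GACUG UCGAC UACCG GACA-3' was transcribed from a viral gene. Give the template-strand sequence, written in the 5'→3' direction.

Replace U with T to get the coding DNA strand: AGAAATGTAGAGTAGGGTCTTATTTGCTCATGGCGTGTCCCTCGCACACTCTGCCACCGAGACTGTCGACTACCGGACA. The template strand is its reverse complement (complement TCTTTACATCTCATCCCAGAATAAACGAGTACCGCACAGGGAGCGTGTGAGACGGTGGCTCTGACAGCTGATGGCCTGT, then reverse).

5'-TGTCCGGTAGTCGACAGTCTCGGTGGCAGAGTGTGCGAGGGACACGCCATGAGCAAATAAGACCCTACTCTACATTTCT-3'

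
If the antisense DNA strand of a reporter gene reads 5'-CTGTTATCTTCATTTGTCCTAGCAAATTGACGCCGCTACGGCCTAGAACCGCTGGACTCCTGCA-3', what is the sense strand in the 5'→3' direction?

The coding strand is complementary and antiparallel to the template: take the complement (A↔T, G↔C) and reverse.

5′-TGCAGGAGTCCAGCGGTTCTAGGCCGTAGCGGCGTCAATTTGCTAGGACAAATGAAGATAACAG-3′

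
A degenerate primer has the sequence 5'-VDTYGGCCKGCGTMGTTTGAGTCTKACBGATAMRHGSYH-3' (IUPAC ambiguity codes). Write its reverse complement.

5'-DRSCDYKTATCVGTMAGACTCAAACKACGCMGGCCRAHB-3'

Standard pairs A↔T, G↔C; ambiguity codes pair R↔Y, M↔K, S↔S, B↔V, D↔H. Complement (BHARCCGGMCGCAKCAAACTCAGAMTGVCTATKYDCSRD), then reverse for 5'→3'.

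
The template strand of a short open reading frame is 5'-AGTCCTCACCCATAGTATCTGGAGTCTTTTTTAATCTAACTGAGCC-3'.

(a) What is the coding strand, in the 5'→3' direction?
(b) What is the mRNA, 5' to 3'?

(a) The coding strand is the reverse complement of the template: complement TCAGGAGTGGGTATCATAGACCTCAGAAAAAATTAGATTGACTCGG, then reverse.
(b) mRNA has the coding-strand sequence with T→U.

(a) 5′-GGCTCAGTTAGATTAAAAAAGACTCCAGATACTATGGGTGAGGACT-3′
(b) 5'-GGCUCAGUUAGAUUAAAAAAGACUCCAGAUACUAUGGGUGAGGACU-3'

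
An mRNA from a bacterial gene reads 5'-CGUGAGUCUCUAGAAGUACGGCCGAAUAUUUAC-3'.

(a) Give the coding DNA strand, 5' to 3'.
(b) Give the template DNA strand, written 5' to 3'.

(a) 5'-CGTGAGTCTCTAGAAGTACGGCCGAATATTTAC-3'
(b) 5'-GTAAATATTCGGCCGTACTTCTAGAGACTCACG-3'

(a) The coding strand matches the mRNA with U→T.
(b) The template strand is the reverse complement of the coding strand.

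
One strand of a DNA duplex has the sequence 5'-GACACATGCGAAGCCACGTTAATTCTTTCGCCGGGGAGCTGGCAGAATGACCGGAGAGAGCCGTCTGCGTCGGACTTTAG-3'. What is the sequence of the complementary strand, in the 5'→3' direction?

5'-CTAAAGTCCGACGCAGACGGCTCTCTCCGGTCATTCTGCCAGCTCCCCGGCGAAAGAATTAACGTGGCTTCGCATGTGTC-3'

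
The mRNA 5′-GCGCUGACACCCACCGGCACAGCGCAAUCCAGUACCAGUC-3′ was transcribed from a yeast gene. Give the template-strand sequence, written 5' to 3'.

5'-GACTGGTACTGGATTGCGCTGTGCCGGTGGGTGTCAGCGC-3'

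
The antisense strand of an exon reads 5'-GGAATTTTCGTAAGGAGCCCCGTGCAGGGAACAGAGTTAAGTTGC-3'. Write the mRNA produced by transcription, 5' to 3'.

5'-GCAACUUAACUCUGUUCCCUGCACGGGGCUCCUUACGAAAAUUCC-3'

The mRNA has the sequence of the coding strand (reverse complement of the template) with T→U. Reverse complement of GGAATTTTCGTAAGGAGCCCCGTGCAGGGAACAGAGTTAAGTTGC is GCAACTTAACTCTGTTCCCTGCACGGGGCTCCTTACGAAAATTCC; then T→U.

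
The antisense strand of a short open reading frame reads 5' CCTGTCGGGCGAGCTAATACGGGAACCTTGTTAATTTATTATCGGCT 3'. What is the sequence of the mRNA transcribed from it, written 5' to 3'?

The mRNA has the sequence of the coding strand (reverse complement of the template) with T→U. Reverse complement of CCTGTCGGGCGAGCTAATACGGGAACCTTGTTAATTTATTATCGGCT is AGCCGATAATAAATTAACAAGGTTCCCGTATTAGCTCGCCCGACAGG; then T→U.

5'-AGCCGAUAAUAAAUUAACAAGGUUCCCGUAUUAGCUCGCCCGACAGG-3'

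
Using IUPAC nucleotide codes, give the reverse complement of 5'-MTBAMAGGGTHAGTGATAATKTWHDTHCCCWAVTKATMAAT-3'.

5'-ATTKATMABTWGGGDAHDWAMATTATCACTDACCCTKTVAK-3'

Standard pairs A↔T, G↔C; ambiguity codes pair M↔K, W↔W, B↔V, D↔H. Complement (KAVTKTCCCADTCACTATTAMAWDHADGGGWTBAMTAKTTA), then reverse for 5'→3'.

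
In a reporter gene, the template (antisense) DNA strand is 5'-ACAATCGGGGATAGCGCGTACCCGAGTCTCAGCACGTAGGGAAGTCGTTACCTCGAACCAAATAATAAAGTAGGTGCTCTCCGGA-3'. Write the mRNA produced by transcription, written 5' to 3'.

The mRNA has the sequence of the coding strand (reverse complement of the template) with T→U. Reverse complement of ACAATCGGGGATAGCGCGTACCCGAGTCTCAGCACGTAGGGAAGTCGTTACCTCGAACCAAATAATAAAGTAGGTGCTCTCCGGA is TCCGGAGAGCACCTACTTTATTATTTGGTTCGAGGTAACGACTTCCCTACGTGCTGAGACTCGGGTACGCGCTATCCCCGATTGT; then T→U.

5'-UCCGGAGAGCACCUACUUUAUUAUUUGGUUCGAGGUAACGACUUCCCUACGUGCUGAGACUCGGGUACGCGCUAUCCCCGAUUGU-3'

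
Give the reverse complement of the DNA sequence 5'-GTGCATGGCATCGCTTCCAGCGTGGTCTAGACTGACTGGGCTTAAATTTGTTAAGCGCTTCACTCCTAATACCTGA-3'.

Complement each base (A↔T, G↔C): CACGTACCGTAGCGAAGGTCGCACCAGATCTGACTGACCCGAATTTAAACAATTCGCGAAGTGAGGATTATGGACT. Then reverse.

5'-TCAGGTATTAGGAGTGAAGCGCTTAACAAATTTAAGCCCAGTCAGTCTAGACCACGCTGGAAGCGATGCCATGCAC-3'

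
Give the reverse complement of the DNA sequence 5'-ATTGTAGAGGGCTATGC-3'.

5'-GCATAGCCCTCTACAAT-3'

Complement each base (A↔T, G↔C): TAACATCTCCCGATACG. Then reverse.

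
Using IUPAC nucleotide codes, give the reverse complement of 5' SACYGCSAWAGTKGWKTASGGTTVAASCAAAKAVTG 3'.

Standard pairs A↔T, G↔C; ambiguity codes pair Y↔R, K↔M, W↔W, S↔S, V↔B. Complement (STGRCGSTWTCAMCWMATSCCAABTTSGTTTMTBAC), then reverse for 5'→3'.

5'-CABTMTTTGSTTBAACCSTAMWCMACTWTSGCRGTS-3'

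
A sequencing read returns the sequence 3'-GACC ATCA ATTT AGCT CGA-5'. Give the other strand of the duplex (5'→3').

The strand is given 3'→5', so its complement runs 5'→3' in the same left-to-right order: pair each base A↔T, G↔C.

5′-CTGGTAGTTAAATCGAGCT-3′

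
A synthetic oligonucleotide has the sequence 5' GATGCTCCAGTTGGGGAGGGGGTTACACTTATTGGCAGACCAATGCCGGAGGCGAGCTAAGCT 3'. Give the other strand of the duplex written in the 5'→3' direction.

5'-AGCTTAGCTCGCCTCCGGCATTGGTCTGCCAATAAGTGTAACCCCCTCCCCAACTGGAGCATC-3'

The complement of GATGCTCCAGTTGGGGAGGGGGTTACACTTATTGGCAGACCAATGCCGGAGGCGAGCTAAGCT is CTACGAGGTCAACCCCTCCCCCAATGTGAATAACCGTCTGGTTACGGCCTCCGCTCGATTCGA (A↔T, G↔C). DNA strands are antiparallel, so the complementary strand runs 3'→5'; reversing gives the 5'→3' form.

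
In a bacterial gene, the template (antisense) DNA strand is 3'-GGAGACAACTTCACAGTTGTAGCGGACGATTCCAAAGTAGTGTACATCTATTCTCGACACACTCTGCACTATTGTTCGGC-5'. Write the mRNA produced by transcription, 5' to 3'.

Reading the template 3'→5' as shown, RNA polymerase pairs each base (A→U, T→A, G↔C) to build mRNA 5'→3' directly.

5'-CCUCUGUUGAAGUGUCAACAUCGCCUGCUAAGGUUUCAUCACAUGUAGAUAAGAGCUGUGUGAGACGUGAUAACAAGCCG-3'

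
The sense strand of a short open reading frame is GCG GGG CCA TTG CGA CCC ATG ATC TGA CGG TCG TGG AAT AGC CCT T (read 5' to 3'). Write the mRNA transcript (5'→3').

mRNA has the coding-strand sequence with U in place of T.

5'-GCGGGGCCAUUGCGACCCAUGAUCUGACGGUCGUGGAAUAGCCCUU-3'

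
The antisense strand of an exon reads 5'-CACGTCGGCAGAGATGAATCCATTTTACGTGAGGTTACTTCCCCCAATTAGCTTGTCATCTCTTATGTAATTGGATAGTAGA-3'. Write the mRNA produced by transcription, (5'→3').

The mRNA has the sequence of the coding strand (reverse complement of the template) with T→U. Reverse complement of CACGTCGGCAGAGATGAATCCATTTTACGTGAGGTTACTTCCCCCAATTAGCTTGTCATCTCTTATGTAATTGGATAGTAGA is TCTACTATCCAATTACATAAGAGATGACAAGCTAATTGGGGGAAGTAACCTCACGTAAAATGGATTCATCTCTGCCGACGTG; then T→U.

5'-UCUACUAUCCAAUUACAUAAGAGAUGACAAGCUAAUUGGGGGAAGUAACCUCACGUAAAAUGGAUUCAUCUCUGCCGACGUG-3'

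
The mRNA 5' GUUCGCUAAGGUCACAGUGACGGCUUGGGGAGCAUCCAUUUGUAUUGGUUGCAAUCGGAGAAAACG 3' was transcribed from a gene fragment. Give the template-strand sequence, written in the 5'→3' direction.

5′-CGTTTTCTCCGATTGCAACCAATACAAATGGATGCTCCCCAAGCCGTCACTGTGACCTTAGCGAAC-3′

Replace U with T to get the coding DNA strand: GTTCGCTAAGGTCACAGTGACGGCTTGGGGAGCATCCATTTGTATTGGTTGCAATCGGAGAAAACG. The template strand is its reverse complement (complement CAAGCGATTCCAGTGTCACTGCCGAACCCCTCGTAGGTAAACATAACCAACGTTAGCCTCTTTTGC, then reverse).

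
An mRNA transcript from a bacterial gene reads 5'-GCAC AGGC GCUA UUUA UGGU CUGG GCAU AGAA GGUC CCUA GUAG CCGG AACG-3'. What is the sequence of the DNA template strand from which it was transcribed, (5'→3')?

5'-CGTTCCGGCTACTAGGGACCTTCTATGCCCAGACCATAAATAGCGCCTGTGC-3'

Replace U with T to get the coding DNA strand: GCACAGGCGCTATTTATGGTCTGGGCATAGAAGGTCCCTAGTAGCCGGAACG. The template strand is its reverse complement (complement CGTGTCCGCGATAAATACCAGACCCGTATCTTCCAGGGATCATCGGCCTTGC, then reverse).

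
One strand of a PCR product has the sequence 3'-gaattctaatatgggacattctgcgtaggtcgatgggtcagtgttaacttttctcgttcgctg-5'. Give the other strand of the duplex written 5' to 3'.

5'-CTTAAGATTATACCCTGTAAGACGCATCCAGCTACCCAGTCACAATTGAAAAGAGCAAGCGAC-3'

The strand is given 3'→5', so its complement runs 5'→3' in the same left-to-right order: pair each base A↔T, G↔C.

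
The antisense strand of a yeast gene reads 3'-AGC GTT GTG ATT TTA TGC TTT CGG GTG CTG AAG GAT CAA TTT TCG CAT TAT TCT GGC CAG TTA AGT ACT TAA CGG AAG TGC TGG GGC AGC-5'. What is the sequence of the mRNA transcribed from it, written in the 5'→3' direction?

5'-UCGCAACACUAAAAUACGAAAGCCCACGACUUCCUAGUUAAAAGCGUAAUAAGACCGGUCAAUUCAUGAAUUGCCUUCACGACCCCGUCG-3'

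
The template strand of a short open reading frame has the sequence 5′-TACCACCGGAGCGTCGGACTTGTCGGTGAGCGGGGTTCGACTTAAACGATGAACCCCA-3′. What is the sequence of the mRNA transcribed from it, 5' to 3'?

The mRNA has the sequence of the coding strand (reverse complement of the template) with T→U. Reverse complement of TACCACCGGAGCGTCGGACTTGTCGGTGAGCGGGGTTCGACTTAAACGATGAACCCCA is TGGGGTTCATCGTTTAAGTCGAACCCCGCTCACCGACAAGTCCGACGCTCCGGTGGTA; then T→U.

5′-UGGGGUUCAUCGUUUAAGUCGAACCCCGCUCACCGACAAGUCCGACGCUCCGGUGGUA-3′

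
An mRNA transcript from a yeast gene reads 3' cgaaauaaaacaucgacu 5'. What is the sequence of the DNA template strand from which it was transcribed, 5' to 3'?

5'-GCTTTATTTTGTAGCTGA-3'

Written 5'→3' the mRNA is UCAGCUACAAAAUAAAGC, so the coding DNA strand is TCAGCTACAAAATAAAGC. The template is its reverse complement.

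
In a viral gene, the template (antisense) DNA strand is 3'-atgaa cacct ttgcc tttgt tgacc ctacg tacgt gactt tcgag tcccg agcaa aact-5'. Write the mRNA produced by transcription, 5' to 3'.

5'-UACUUGUGGAAACGGAAACAACUGGGAUGCAUGCACUGAAAGCUCAGGGCUCGUUUUGA-3'

Reading the template 3'→5' as shown, RNA polymerase pairs each base (A→U, T→A, G↔C) to build mRNA 5'→3' directly.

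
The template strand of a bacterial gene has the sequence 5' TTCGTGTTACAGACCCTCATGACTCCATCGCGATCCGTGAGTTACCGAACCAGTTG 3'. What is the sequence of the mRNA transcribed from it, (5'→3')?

5'-CAACUGGUUCGGUAACUCACGGAUCGCGAUGGAGUCAUGAGGGUCUGUAACACGAA-3'

The mRNA has the sequence of the coding strand (reverse complement of the template) with T→U. Reverse complement of TTCGTGTTACAGACCCTCATGACTCCATCGCGATCCGTGAGTTACCGAACCAGTTG is CAACTGGTTCGGTAACTCACGGATCGCGATGGAGTCATGAGGGTCTGTAACACGAA; then T→U.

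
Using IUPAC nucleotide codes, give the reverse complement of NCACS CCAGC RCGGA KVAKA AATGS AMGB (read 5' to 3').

5'-VCKTSCATTTMTBMTCCGYGCTGGSGTGN-3'

Standard pairs A↔T, G↔C; ambiguity codes pair R↔Y, M↔K, S↔S, B↔V, N↔N. Complement (NGTGSGGTCGYGCCTMBTMTTTACSTKCV), then reverse for 5'→3'.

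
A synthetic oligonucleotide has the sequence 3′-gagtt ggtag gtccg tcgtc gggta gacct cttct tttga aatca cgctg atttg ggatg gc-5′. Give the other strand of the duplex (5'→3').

5'-CTCAACCATCCAGGCAGCAGCCCATCTGGAGAAGAAAACTTTAGTGCGACTAAACCCTACCG-3'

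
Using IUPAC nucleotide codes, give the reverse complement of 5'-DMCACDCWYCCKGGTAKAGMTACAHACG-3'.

Standard pairs A↔T, G↔C; ambiguity codes pair Y↔R, M↔K, W↔W, D↔H. Complement (HKGTGHGWRGGMCCATMTCKATGTDTGC), then reverse for 5'→3'.

5'-CGTDTGTAKCTMTACCMGGRWGHGTGKH-3'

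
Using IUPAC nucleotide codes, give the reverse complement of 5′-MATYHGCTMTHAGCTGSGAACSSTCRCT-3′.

Standard pairs A↔T, G↔C; ambiguity codes pair R↔Y, M↔K, S↔S, H↔D. Complement (KTARDCGAKADTCGACSCTTGSSAGYGA), then reverse for 5'→3'.

5′-AGYGASSGTTCSCAGCTDAKAGCDRATK-3′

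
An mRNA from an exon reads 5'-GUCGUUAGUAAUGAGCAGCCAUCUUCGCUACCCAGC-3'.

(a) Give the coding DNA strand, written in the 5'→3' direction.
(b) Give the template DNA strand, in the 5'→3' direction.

(a) 5'-GTCGTTAGTAATGAGCAGCCATCTTCGCTACCCAGC-3'
(b) 5'-GCTGGGTAGCGAAGATGGCTGCTCATTACTAACGAC-3'

(a) The coding strand matches the mRNA with U→T.
(b) The template strand is the reverse complement of the coding strand.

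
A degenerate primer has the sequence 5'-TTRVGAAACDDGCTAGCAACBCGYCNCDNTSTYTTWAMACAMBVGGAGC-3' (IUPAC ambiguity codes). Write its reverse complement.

Standard pairs A↔T, G↔C; ambiguity codes pair R↔Y, M↔K, W↔W, S↔S, B↔V, D↔H, N↔N. Complement (AAYBCTTTGHHCGATCGTTGVGCRGNGHNASARAAWTKTGTKVBCCTCG), then reverse for 5'→3'.

5'-GCTCCBVKTGTKTWAARASANHGNGRCGVGTTGCTAGCHHGTTTCBYAA-3'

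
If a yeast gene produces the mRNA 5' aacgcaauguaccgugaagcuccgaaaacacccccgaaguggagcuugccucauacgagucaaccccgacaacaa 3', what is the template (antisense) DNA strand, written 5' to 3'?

Replace U with T to get the coding DNA strand: AACGCAATGTACCGTGAAGCTCCGAAAACACCCCCGAAGTGGAGCTTGCCTCATACGAGTCAACCCCGACAACAA. The template strand is its reverse complement (complement TTGCGTTACATGGCACTTCGAGGCTTTTGTGGGGGCTTCACCTCGAACGGAGTATGCTCAGTTGGGGCTGTTGTT, then reverse).

5'-TTGTTGTCGGGGTTGACTCGTATGAGGCAAGCTCCACTTCGGGGGTGTTTTCGGAGCTTCACGGTACATTGCGTT-3'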